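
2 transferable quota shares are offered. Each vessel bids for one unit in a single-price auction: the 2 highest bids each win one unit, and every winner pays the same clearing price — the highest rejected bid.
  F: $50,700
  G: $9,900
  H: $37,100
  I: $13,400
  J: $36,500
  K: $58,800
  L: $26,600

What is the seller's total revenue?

Bids ranked high→low: 58,800 (K), 50,700 (F), 37,100 (H), 36,500 (J), …
Top 2: K, F.
Clearing price = highest rejected bid = $37,100.
Total revenue = 2 × $37,100 = $74,200.

Total revenue: $74,200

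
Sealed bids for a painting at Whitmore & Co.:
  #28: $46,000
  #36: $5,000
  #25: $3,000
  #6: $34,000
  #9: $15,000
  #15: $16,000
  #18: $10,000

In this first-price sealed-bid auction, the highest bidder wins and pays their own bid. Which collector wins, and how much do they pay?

Rule: the highest bidder wins and pays their own bid.
Bids in order: 46,000 (#28) > 34,000 (#6) > 16,000 (#15) > 15,000 (#9) > 10,000 (#18) > 5,000 (#36) > …
First-price: #28 pays what they bid, $46,000.

#28 pays $46,000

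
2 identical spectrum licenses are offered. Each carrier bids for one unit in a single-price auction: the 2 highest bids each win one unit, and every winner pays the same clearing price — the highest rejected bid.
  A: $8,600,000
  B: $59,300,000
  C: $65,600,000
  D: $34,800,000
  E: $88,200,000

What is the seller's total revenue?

Total revenue: $118,600,000

Sorting: 88,200,000 (E), 65,600,000 (C), 59,300,000 (B), 34,800,000 (D), …
The 2 highest are E, C.
Highest unsuccessful bid: $59,300,000 → clearing price.
Total revenue = 2 × $59,300,000 = $118,600,000.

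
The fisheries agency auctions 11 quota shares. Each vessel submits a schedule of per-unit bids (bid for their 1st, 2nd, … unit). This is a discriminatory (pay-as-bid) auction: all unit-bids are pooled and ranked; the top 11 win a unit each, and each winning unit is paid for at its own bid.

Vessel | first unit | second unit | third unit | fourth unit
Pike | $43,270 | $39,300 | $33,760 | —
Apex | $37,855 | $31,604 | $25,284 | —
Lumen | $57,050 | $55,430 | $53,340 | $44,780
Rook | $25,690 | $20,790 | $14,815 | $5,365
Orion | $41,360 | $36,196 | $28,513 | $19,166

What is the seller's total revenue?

All unit-bids, highest first — top 11: 57,050 (Lumen-1), 55,430 (Lumen-2), 53,340 (Lumen-3), 44,780 (Lumen-4), 43,270 (Pike-1), 41,360 (Orion-1), 39,300 (Pike-2), 37,855 (Apex-1), 36,196 (Orion-2), 33,760 (Pike-3), 31,604 (Apex-2)
Next rejected bid: $28,513 (not a price — pay-as-bid).
Each winning unit pays its own bid.
Revenue = 57,050 + 55,430 + 53,340 + 44,780 + 43,270 + 41,360 + 39,300 + 37,855 + 36,196 + 33,760 + 31,604 = $473,945.

Total revenue: $473,945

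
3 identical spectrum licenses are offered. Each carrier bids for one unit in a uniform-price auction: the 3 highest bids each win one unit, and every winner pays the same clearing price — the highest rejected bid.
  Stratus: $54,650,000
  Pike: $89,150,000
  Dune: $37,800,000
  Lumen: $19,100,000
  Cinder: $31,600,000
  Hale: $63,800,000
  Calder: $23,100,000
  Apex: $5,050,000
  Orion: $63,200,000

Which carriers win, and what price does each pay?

Pike, Hale, Orion; each pays $54,650,000

Bids ranked high→low: 89,150,000 (Pike), 63,800,000 (Hale), 63,200,000 (Orion), 54,650,000 (Stratus), 37,800,000 (Dune), …
Top 3: Pike, Hale, Orion.
First losing bid is Stratus's $54,650,000, which sets the uniform price.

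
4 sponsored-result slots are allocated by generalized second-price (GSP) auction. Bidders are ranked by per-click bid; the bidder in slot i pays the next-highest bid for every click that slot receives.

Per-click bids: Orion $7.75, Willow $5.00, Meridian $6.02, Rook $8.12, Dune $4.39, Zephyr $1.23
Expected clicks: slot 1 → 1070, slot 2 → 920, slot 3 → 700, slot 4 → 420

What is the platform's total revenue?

Sorting advertisers: $8.12 (Rook) > $7.75 (Orion) > $6.02 (Meridian) > $5.00 (Willow) > $4.39 (Dune) > …
Slot 1: Rook pays $7.75 × 1070 = $8292.50
Slot 2: Orion pays $6.02 × 920 = $5538.40
Slot 3: Meridian pays $5.00 × 700 = $3500.00
Slot 4: Willow pays $4.39 × 420 = $1843.80
Total = $19174.70

Total revenue: $19174.70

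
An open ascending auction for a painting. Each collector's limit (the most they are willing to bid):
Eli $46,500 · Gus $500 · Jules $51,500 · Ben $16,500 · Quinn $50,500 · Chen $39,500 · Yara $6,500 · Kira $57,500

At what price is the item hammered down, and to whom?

Limits ranked: 57,500 (Kira) > 51,500 (Jules) > 50,500 (Quinn) > 46,500 (Eli) > 39,500 (Chen) > 16,500 (Ben) > …
Once the price passes $51,500, only Kira is left; the hammer falls at Jules's limit of $51,500.

Kira wins at $51,500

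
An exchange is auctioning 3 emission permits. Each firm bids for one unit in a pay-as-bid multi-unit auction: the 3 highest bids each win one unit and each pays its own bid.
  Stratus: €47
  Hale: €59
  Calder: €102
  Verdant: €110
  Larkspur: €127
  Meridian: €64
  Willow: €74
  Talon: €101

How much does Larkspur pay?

Larkspur pays €127

Ordering the bids: 127 (Larkspur), 110 (Verdant), 102 (Calder), 101 (Talon), 74 (Willow), …
Top 3: Larkspur, Verdant, Calder.
Larkspur wins → own bid €127.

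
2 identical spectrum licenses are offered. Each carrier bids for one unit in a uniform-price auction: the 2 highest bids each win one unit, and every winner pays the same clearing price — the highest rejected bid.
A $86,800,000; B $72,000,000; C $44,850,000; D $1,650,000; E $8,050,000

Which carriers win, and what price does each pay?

A, B; each pays $44,850,000

Bids ranked high→low: 86,800,000 (A), 72,000,000 (B), 44,850,000 (C), 8,050,000 (E), …
The 2 highest are A, B.
Highest unsuccessful bid: $44,850,000 → clearing price.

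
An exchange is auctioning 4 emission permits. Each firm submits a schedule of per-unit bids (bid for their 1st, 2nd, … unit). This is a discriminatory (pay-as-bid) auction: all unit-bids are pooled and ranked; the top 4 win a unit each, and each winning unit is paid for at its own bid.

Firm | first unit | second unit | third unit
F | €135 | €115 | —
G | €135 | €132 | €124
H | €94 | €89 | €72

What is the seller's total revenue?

All unit-bids, highest first — top 4: 135 (F-1), 135 (G-1), 132 (G-2), 124 (G-3)
Next rejected bid: €115 (not a price — pay-as-bid).
Each winning unit pays its own bid.
Revenue = 135 + 135 + 132 + 124 = €526.

Total revenue: €526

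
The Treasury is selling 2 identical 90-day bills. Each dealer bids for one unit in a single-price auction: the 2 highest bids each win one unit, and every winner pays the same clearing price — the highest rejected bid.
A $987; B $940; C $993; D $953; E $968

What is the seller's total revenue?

Ordering the bids: 993 (C), 987 (A), 968 (E), 953 (D), …
Winners (2 units): C, A.
Highest unsuccessful bid: $968 → clearing price.
Total revenue = 2 × $968 = $1,936.

Total revenue: $1,936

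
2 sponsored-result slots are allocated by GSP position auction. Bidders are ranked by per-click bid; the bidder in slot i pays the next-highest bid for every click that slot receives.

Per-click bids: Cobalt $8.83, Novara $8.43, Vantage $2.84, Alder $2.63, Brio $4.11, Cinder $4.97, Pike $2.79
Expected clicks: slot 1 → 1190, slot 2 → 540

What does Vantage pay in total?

Vantage pays $0.00

Per-click bids in order: $8.83 (Cobalt) > $8.43 (Novara) > $4.97 (Cinder) > …
Vantage ranks below slot 2 → no slot, pays nothing.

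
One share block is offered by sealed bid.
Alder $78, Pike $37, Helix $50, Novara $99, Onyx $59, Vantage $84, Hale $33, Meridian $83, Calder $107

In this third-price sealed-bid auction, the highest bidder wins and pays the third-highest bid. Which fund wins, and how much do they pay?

Calder pays $84

Bids ranked: 107 (Calder) > 99 (Novara) > 84 (Vantage) > 83 (Meridian) > 78 (Alder) > 59 (Onyx) > …
Calder is highest; pays the third-highest bid, $84.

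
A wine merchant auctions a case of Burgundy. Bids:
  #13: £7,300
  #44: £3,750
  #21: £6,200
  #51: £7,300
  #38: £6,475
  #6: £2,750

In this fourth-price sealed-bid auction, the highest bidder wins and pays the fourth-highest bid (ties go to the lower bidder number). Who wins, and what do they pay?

#13 pays £6,200

Bids in order: 7,300 (#13) > 7,300 (#51) > 6,475 (#38) > 6,200 (#21) > 3,750 (#44) > 2,750 (#6)
Tie at £7,300 → #13 wins by tie-break.
#13 is highest; pays the fourth-highest bid, £6,200.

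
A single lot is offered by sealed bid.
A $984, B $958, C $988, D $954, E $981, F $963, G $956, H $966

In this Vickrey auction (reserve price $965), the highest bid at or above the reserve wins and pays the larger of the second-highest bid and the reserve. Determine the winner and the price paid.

C pays $984

Vickrey auction (reserve price $965): the highest bid at or above the reserve wins and pays the larger of the second-highest bid and the reserve.
Bids ranked: 988 (C) > 984 (A) > 981 (E) > 966 (H) > 963 (F) > 958 (B) > …
C has the top bid at or above the reserve ($988).
Second-highest bid $984 exceeds the reserve $965 → payment $984.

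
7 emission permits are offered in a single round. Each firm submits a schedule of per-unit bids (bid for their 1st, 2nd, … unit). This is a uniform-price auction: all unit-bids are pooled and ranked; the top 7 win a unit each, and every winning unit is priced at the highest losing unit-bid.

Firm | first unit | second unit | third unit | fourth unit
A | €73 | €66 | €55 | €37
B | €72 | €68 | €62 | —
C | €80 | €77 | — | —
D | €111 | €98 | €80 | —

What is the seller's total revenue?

Merging the schedules and taking the best 7: 111 (D-1), 98 (D-2), 80 (C-1), 80 (D-3), 77 (C-2), 73 (A-1), 72 (B-1)
Highest rejected unit-bid = €68.
Allocation: A 1, B 1, C 2, D 3. Every unit priced at €68.
Revenue = 7 × 68 = €476.

Total revenue: €476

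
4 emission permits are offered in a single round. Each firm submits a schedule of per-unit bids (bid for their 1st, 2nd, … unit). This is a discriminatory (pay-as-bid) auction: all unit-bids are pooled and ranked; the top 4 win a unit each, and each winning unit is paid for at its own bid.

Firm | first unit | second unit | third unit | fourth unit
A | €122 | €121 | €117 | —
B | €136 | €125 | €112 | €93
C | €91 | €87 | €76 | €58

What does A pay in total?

Pooled unit-bids ranked (top 4): 136 (B-1), 125 (B-2), 122 (A-1), 121 (A-2)
Next rejected bid: €117 (not a price — pay-as-bid).
A's winning unit-bids: 122 + 121 = €243.

A pays €243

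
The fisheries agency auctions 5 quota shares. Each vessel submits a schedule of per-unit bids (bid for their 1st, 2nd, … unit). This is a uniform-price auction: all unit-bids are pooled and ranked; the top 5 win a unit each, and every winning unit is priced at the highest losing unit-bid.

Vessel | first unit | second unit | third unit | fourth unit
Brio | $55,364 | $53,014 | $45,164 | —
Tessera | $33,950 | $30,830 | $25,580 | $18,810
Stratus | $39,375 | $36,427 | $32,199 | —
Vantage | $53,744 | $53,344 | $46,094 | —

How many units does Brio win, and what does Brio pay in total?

Brio: 2 units, pays $90,328

Merging the schedules and taking the best 5: 55,364 (Brio-1), 53,744 (Vantage-1), 53,344 (Vantage-2), 53,014 (Brio-2), 46,094 (Vantage-3)
First bid not allocated: $45,164.
Brio wins 2 unit(s) at $45,164 each.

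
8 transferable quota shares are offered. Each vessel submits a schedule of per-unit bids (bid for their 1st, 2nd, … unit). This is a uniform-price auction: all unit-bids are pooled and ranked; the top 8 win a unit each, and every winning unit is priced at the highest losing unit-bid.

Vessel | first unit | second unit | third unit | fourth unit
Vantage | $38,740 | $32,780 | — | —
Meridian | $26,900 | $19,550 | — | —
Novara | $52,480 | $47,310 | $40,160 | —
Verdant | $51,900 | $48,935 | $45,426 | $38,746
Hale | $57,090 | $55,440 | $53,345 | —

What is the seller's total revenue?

Total revenue: $321,280

Merging the schedules and taking the best 8: 57,090 (Hale-1), 55,440 (Hale-2), 53,345 (Hale-3), 52,480 (Novara-1), 51,900 (Verdant-1), 48,935 (Verdant-2), 47,310 (Novara-2), 45,426 (Verdant-3)
First bid not allocated: $40,160.
Allocation: Hale 3, Novara 2, Verdant 3. Every unit priced at $40,160.
Revenue = 8 × 40,160 = $321,280.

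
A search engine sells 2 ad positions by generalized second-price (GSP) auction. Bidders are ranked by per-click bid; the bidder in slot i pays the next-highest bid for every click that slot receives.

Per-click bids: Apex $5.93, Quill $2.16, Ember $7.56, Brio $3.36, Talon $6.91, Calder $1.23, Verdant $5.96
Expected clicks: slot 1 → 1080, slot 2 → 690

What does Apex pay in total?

Ranked by bid: $7.56 (Ember) > $6.91 (Talon) > $5.96 (Verdant) > …
Apex ranks below slot 2 → no slot, pays nothing.

Apex pays $0.00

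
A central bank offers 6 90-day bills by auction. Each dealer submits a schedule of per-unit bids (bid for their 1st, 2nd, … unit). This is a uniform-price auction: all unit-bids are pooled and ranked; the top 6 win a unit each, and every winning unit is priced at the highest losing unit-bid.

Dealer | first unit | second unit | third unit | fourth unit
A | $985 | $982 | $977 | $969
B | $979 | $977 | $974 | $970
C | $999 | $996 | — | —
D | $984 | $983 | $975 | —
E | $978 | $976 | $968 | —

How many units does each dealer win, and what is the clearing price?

A 2, C 2, D 2; clearing price $979

Merging the schedules and taking the best 6: 999 (C-1), 996 (C-2), 985 (A-1), 984 (D-1), 983 (D-2), 982 (A-2)
The (k+1)-th unit-bid is $979.
Allocation: A 2, C 2, D 2.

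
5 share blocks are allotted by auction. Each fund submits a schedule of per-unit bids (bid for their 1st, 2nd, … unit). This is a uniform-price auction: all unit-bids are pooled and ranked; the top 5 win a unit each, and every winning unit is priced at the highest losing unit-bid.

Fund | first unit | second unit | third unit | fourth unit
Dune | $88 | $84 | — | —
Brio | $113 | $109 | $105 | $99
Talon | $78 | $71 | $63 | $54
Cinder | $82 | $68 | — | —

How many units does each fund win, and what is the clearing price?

Brio 4, Dune 1; clearing price $84

All unit-bids, highest first — top 5: 113 (Brio-1), 109 (Brio-2), 105 (Brio-3), 99 (Brio-4), 88 (Dune-1)
The (k+1)-th unit-bid is $84.
Allocation: Brio 4, Dune 1.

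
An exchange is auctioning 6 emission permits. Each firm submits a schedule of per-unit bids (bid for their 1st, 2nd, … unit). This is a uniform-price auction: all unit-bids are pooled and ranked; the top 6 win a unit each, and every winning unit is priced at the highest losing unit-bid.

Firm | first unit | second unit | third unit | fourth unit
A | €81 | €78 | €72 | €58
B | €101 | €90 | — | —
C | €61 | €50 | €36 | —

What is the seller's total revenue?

Total revenue: €348

Pooled unit-bids ranked (top 6): 101 (B-1), 90 (B-2), 81 (A-1), 78 (A-2), 72 (A-3), 61 (C-1)
Highest rejected unit-bid = €58.
Allocation: A 3, B 2, C 1. Every unit priced at €58.
Revenue = 6 × 58 = €348.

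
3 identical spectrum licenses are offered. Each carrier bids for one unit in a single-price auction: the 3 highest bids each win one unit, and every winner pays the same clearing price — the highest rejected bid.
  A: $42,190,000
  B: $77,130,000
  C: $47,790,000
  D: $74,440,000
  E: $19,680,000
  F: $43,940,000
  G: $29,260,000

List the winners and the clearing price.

B, D, C; each pays $43,940,000

Sorting: 77,130,000 (B), 74,440,000 (D), 47,790,000 (C), 43,940,000 (F), 42,190,000 (A), …
Top 3: B, D, C.
First losing bid is F's $43,940,000, which sets the uniform price.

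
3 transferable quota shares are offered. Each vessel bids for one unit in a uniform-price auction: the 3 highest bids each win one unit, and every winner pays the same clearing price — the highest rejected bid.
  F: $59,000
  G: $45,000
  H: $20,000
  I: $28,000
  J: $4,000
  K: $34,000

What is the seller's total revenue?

Total revenue: $84,000

Bids ranked high→low: 59,000 (F), 45,000 (G), 34,000 (K), 28,000 (I), 20,000 (H), …
The 3 highest are F, G, K.
First losing bid is I's $28,000, which sets the uniform price.
Total revenue = 3 × $28,000 = $84,000.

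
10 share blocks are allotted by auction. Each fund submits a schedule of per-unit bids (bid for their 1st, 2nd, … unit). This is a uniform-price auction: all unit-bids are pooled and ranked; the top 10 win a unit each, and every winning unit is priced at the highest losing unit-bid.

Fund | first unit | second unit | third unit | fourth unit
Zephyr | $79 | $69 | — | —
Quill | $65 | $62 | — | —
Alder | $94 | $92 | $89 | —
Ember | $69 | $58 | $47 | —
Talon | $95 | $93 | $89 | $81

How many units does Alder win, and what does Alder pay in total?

Alder: 3 units, pays $195

Pooled unit-bids ranked (top 10): 95 (Talon-1), 94 (Alder-1), 93 (Talon-2), 92 (Alder-2), 89 (Alder-3), 89 (Talon-3), 81 (Talon-4), 79 (Zephyr-1), 69 (Zephyr-2), 69 (Ember-1)
Highest rejected unit-bid = $65.
Alder wins 3 unit(s) at $65 each.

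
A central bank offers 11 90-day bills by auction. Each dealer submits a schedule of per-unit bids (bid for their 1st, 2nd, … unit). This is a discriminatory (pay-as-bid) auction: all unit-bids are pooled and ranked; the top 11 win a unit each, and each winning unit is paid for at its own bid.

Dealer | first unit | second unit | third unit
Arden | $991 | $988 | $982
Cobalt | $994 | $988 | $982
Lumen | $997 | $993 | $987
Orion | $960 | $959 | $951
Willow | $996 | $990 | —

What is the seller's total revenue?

Total revenue: $10,888

All unit-bids, highest first — top 11: 997 (Lumen-1), 996 (Willow-1), 994 (Cobalt-1), 993 (Lumen-2), 991 (Arden-1), 990 (Willow-2), 988 (Arden-2), 988 (Cobalt-2), 987 (Lumen-3), 982 (Arden-3), 982 (Cobalt-3)
Next rejected bid: $960 (not a price — pay-as-bid).
Each winning unit pays its own bid.
Revenue = 997 + 996 + 994 + 993 + 991 + 990 + 988 + 988 + 987 + 982 + 982 = $10,888.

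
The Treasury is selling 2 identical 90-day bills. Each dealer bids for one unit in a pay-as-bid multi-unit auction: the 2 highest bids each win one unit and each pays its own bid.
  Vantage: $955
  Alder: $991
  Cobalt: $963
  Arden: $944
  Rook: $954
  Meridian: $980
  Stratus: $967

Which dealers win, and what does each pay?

Bids ranked high→low: 991 (Alder), 980 (Meridian), 967 (Stratus), 963 (Cobalt), …
Top 2: Alder, Meridian.
Each winner pays its own bid: Alder $991, Meridian $980.

Alder $991, Meridian $980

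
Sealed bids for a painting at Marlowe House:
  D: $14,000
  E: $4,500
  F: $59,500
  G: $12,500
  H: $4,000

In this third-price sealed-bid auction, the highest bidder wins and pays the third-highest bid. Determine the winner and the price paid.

Sorting bids: 59,500 (F) > 14,000 (D) > 12,500 (G) > 4,500 (E) > 4,000 (H)
F wins; payment is bid #3 in the ranking = $12,500.

F pays $12,500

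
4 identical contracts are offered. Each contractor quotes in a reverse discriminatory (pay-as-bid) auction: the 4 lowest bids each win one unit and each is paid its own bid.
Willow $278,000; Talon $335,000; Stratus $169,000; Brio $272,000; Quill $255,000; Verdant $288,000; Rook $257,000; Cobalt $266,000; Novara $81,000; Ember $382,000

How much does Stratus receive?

Stratus is paid $169,000

Ordering the bids: 81,000 (Novara), 169,000 (Stratus), 255,000 (Quill), 257,000 (Rook), 266,000 (Cobalt), 272,000 (Brio), …
Lowest 4: Novara, Stratus, Quill, Rook.
Stratus wins → own bid $169,000.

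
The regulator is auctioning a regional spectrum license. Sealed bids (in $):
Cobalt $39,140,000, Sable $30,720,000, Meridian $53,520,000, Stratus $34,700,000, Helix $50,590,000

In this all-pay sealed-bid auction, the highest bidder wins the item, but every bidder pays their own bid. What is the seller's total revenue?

Rule: the highest bidder wins the item, but every bidder pays their own bid.
Sorting bids: 53,520,000 (Meridian) > 50,590,000 (Helix) > 39,140,000 (Cobalt) > 34,700,000 (Stratus) > 30,720,000 (Sable)
Every bidder forfeits their bid regardless of winning.
Revenue = 39,140,000 + 30,720,000 + 53,520,000 + 34,700,000 + 50,590,000 = $208,670,000.

Total revenue: $208,670,000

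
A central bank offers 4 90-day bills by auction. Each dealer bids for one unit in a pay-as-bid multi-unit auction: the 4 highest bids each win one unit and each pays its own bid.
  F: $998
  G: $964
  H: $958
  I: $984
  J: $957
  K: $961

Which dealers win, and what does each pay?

Bids ranked high→low: 998 (F), 984 (I), 964 (G), 961 (K), 958 (H), 957 (J)
Winners (4 units): F, I, G, K.
Each winner pays its own bid: F $998, I $984, G $964, K $961.

F $998, I $984, G $964, K $961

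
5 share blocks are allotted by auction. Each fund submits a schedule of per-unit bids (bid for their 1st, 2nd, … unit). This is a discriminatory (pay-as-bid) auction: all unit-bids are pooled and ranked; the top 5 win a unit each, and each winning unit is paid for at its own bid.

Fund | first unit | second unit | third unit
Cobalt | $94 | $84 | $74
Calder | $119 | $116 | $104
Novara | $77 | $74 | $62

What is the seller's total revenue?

Total revenue: $517

All unit-bids, highest first — top 5: 119 (Calder-1), 116 (Calder-2), 104 (Calder-3), 94 (Cobalt-1), 84 (Cobalt-2)
Next rejected bid: $77 (not a price — pay-as-bid).
Each winning unit pays its own bid.
Revenue = 119 + 116 + 104 + 94 + 84 = $517.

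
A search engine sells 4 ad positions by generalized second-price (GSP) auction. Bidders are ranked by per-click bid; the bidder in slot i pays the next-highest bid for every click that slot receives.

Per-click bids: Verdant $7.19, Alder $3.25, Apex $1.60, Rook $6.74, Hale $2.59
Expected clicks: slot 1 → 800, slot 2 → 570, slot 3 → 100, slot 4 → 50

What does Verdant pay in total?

Verdant pays $5392.00

Sorting advertisers: $7.19 (Verdant) > $6.74 (Rook) > $3.25 (Alder) > $2.59 (Hale) > $1.60 (Apex)
Verdant holds slot 1 → pays next bid $6.74 × 800 clicks = $5392.00.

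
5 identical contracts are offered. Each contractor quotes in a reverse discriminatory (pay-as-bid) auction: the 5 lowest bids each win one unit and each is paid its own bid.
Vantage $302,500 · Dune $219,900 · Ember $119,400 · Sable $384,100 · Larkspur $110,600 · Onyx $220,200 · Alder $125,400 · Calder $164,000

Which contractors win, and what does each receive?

Larkspur $110,600, Ember $119,400, Alder $125,400, Calder $164,000, Dune $219,900

Sorting: 110,600 (Larkspur), 119,400 (Ember), 125,400 (Alder), 164,000 (Calder), 219,900 (Dune), 220,200 (Onyx), 302,500 (Vantage), …
Winners (5 units): Larkspur, Ember, Alder, Calder, Dune.
Each winner is paid its own bid: Larkspur $110,600, Ember $119,400, Alder $125,400, Calder $164,000, Dune $219,900.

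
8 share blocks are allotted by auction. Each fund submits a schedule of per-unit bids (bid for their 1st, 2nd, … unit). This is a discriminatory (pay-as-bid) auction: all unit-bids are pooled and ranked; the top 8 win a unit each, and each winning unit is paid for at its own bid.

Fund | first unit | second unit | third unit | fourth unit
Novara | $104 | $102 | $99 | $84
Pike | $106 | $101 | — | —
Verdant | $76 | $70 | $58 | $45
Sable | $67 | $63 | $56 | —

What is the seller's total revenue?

All unit-bids, highest first — top 8: 106 (Pike-1), 104 (Novara-1), 102 (Novara-2), 101 (Pike-2), 99 (Novara-3), 84 (Novara-4), 76 (Verdant-1), 70 (Verdant-2)
Next rejected bid: $67 (not a price — pay-as-bid).
Each winning unit pays its own bid.
Revenue = 106 + 104 + 102 + 101 + 99 + 84 + 76 + 70 = $742.

Total revenue: $742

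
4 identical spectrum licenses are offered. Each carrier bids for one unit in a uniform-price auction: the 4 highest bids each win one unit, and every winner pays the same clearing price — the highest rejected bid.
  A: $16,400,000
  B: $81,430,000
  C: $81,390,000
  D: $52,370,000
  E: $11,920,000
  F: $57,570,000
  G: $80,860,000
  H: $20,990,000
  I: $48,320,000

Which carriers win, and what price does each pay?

B, C, G, F; each pays $52,370,000

Sorting: 81,430,000 (B), 81,390,000 (C), 80,860,000 (G), 57,570,000 (F), 52,370,000 (D), 48,320,000 (I), …
The 4 highest are B, C, G, F.
First losing bid is D's $52,370,000, which sets the uniform price.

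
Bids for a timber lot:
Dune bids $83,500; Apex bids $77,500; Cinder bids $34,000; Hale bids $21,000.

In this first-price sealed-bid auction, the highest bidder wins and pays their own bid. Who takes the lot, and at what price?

Dune pays $83,500

First-price sealed-bid auction: the highest bidder wins and pays their own bid.
Bids in order: 83,500 (Dune) > 77,500 (Apex) > 34,000 (Cinder) > 21,000 (Hale)
Dune has the highest bid and pays exactly that: $83,500.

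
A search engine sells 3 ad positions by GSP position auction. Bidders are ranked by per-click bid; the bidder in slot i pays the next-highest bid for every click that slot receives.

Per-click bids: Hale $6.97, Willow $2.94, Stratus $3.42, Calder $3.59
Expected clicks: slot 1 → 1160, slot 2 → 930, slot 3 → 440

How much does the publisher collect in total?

Sorting advertisers: $6.97 (Hale) > $3.59 (Calder) > $3.42 (Stratus) > $2.94 (Willow)
Slot 1: Hale pays $3.59 × 1160 = $4164.40
Slot 2: Calder pays $3.42 × 930 = $3180.60
Slot 3: Stratus pays $2.94 × 440 = $1293.60
Total = $8638.60

Total revenue: $8638.60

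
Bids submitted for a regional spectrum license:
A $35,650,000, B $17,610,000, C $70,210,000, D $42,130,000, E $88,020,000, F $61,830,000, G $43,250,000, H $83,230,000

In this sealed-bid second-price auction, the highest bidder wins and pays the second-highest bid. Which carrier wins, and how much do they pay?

E pays $83,230,000

Sorting bids: 88,020,000 (E) > 83,230,000 (H) > 70,210,000 (C) > 61,830,000 (F) > 43,250,000 (G) > 42,130,000 (D) > …
Second-price: E pays H's bid of $83,230,000.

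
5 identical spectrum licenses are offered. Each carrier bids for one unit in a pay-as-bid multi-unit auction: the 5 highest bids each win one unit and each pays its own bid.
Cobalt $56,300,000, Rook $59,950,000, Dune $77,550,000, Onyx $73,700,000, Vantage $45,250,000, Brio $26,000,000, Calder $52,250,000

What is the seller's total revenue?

Total revenue: $319,750,000

Ordering the bids: 77,550,000 (Dune), 73,700,000 (Onyx), 59,950,000 (Rook), 56,300,000 (Cobalt), 52,250,000 (Calder), 45,250,000 (Vantage), 26,000,000 (Brio)
Top 5: Dune, Onyx, Rook, Cobalt, Calder.
Total revenue = 77,550,000 + 73,700,000 + 59,950,000 + 56,300,000 + 52,250,000 = $319,750,000.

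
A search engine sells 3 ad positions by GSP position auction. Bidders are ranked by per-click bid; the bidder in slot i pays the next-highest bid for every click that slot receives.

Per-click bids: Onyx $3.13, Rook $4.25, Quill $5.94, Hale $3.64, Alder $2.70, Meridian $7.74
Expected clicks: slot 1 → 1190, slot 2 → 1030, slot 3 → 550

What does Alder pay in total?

Per-click bids in order: $7.74 (Meridian) > $5.94 (Quill) > $4.25 (Rook) > $3.64 (Hale) > …
Alder ranks below slot 3 → no slot, pays nothing.

Alder pays $0.00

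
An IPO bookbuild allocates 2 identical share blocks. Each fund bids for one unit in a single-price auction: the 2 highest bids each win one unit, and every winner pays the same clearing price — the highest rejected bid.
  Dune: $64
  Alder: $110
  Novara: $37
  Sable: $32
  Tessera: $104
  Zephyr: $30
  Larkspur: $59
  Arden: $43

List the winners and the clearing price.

Alder, Tessera; each pays $64

Bids ranked high→low: 110 (Alder), 104 (Tessera), 64 (Dune), 59 (Larkspur), …
Winners (2 units): Alder, Tessera.
First losing bid is Dune's $64, which sets the uniform price.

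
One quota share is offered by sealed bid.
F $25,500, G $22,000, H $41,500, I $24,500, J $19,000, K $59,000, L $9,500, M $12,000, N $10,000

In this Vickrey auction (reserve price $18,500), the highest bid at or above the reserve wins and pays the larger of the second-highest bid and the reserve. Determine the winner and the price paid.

Bids in order: 59,000 (K) > 41,500 (H) > 25,500 (F) > 24,500 (I) > 22,000 (G) > 19,000 (J) > …
K has the top bid at or above the reserve ($59,000).
max(second-highest $41,500, reserve $18,500) = $41,500; the reserve does not bind.

K pays $41,500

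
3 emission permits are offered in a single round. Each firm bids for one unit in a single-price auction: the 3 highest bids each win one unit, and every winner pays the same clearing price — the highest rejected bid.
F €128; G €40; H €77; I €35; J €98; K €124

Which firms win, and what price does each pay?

Sorting: 128 (F), 124 (K), 98 (J), 77 (H), 40 (G), …
Top 3: F, K, J.
Clearing price = highest rejected bid = €77.

F, K, J; each pays €77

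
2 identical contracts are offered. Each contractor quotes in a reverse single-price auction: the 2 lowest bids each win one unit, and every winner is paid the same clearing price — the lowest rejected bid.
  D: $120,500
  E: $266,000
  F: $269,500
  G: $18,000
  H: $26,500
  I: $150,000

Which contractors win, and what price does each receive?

Sorting: 18,000 (G), 26,500 (H), 120,500 (D), 150,000 (I), …
Lowest 2: G, H.
First losing bid is D's $120,500, which sets the uniform price.

G, H; each is paid $120,500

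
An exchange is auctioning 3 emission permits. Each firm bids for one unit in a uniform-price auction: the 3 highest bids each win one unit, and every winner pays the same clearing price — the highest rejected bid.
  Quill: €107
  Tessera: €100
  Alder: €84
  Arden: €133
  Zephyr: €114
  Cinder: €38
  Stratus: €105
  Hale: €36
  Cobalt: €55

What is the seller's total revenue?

Sorting: 133 (Arden), 114 (Zephyr), 107 (Quill), 105 (Stratus), 100 (Tessera), …
Winners (3 units): Arden, Zephyr, Quill.
First losing bid is Stratus's €105, which sets the uniform price.
Total revenue = 3 × €105 = €315.

Total revenue: €315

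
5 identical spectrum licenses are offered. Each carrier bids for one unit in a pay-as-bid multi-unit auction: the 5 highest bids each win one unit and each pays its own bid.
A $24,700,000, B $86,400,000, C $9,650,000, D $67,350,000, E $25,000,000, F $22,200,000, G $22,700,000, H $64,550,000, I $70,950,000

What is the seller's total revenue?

Total revenue: $314,250,000

Bids ranked high→low: 86,400,000 (B), 70,950,000 (I), 67,350,000 (D), 64,550,000 (H), 25,000,000 (E), 24,700,000 (A), 22,700,000 (G), …
The 5 highest are B, I, D, H, E.
Total revenue = 86,400,000 + 70,950,000 + 67,350,000 + 64,550,000 + 25,000,000 = $314,250,000.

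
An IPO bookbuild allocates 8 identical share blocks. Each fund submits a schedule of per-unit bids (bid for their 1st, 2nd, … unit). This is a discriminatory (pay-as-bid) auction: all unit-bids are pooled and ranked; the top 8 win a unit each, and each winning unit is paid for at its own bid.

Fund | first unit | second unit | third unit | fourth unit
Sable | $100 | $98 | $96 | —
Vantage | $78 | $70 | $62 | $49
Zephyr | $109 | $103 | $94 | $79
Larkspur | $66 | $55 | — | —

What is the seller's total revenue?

Total revenue: $757

All unit-bids, highest first — top 8: 109 (Zephyr-1), 103 (Zephyr-2), 100 (Sable-1), 98 (Sable-2), 96 (Sable-3), 94 (Zephyr-3), 79 (Zephyr-4), 78 (Vantage-1)
Next rejected bid: $70 (not a price — pay-as-bid).
Each winning unit pays its own bid.
Revenue = 109 + 103 + 100 + 98 + 96 + 94 + 79 + 78 = $757.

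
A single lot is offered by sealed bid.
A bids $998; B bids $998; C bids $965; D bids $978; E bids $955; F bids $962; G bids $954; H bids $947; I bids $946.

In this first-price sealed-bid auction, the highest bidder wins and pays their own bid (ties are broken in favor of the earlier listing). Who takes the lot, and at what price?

A pays $998

Sorting bids: 998 (A) > 998 (B) > 978 (D) > 965 (C) > 962 (F) > 955 (E) > …
Tie at $998 → A wins by tie-break.
A is highest → pays own bid, $998.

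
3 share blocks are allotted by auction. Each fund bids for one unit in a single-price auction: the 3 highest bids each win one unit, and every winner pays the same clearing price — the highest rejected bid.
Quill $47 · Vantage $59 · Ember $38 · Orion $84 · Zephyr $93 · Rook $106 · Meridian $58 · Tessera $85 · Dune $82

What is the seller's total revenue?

Total revenue: $252

Ordering the bids: 106 (Rook), 93 (Zephyr), 85 (Tessera), 84 (Orion), 82 (Dune), …
Top 3: Rook, Zephyr, Tessera.
First losing bid is Orion's $84, which sets the uniform price.
Total revenue = 3 × $84 = $252.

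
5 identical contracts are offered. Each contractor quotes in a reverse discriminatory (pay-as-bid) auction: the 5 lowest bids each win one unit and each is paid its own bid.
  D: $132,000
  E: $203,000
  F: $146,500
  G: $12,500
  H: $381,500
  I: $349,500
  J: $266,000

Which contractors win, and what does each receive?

Bids ranked low→high: 12,500 (G), 132,000 (D), 146,500 (F), 203,000 (E), 266,000 (J), 349,500 (I), 381,500 (H)
Lowest 5: G, D, F, E, J.
Each winner is paid its own bid: G $12,500, D $132,000, F $146,500, E $203,000, J $266,000.

G $12,500, D $132,000, F $146,500, E $203,000, J $266,000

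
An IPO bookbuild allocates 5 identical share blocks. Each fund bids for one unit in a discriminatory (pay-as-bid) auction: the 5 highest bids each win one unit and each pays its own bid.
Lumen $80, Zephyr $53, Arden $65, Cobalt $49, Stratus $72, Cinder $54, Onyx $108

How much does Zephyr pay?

Zephyr pays $0

Ordering the bids: 108 (Onyx), 80 (Lumen), 72 (Stratus), 65 (Arden), 54 (Cinder), 53 (Zephyr), 49 (Cobalt)
Winners (5 units): Onyx, Lumen, Stratus, Arden, Cinder.
Zephyr does not win → $0.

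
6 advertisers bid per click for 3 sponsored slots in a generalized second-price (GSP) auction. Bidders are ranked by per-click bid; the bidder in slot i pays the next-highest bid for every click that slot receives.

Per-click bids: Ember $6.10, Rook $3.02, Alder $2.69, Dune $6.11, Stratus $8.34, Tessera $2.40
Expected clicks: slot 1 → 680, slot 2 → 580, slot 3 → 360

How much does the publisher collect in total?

Total revenue: $8780.00

Per-click bids in order: $8.34 (Stratus) > $6.11 (Dune) > $6.10 (Ember) > $3.02 (Rook) > …
Slot 1: Stratus pays $6.11 × 680 = $4154.80
Slot 2: Dune pays $6.10 × 580 = $3538.00
Slot 3: Ember pays $3.02 × 360 = $1087.20
Total = $8780.00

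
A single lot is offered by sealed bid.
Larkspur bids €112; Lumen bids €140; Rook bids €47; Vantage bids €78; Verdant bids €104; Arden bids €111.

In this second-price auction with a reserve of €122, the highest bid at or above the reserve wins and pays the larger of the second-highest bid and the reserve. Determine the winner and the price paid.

Lumen pays €122

Second-price auction with a reserve of €122: the highest bid at or above the reserve wins and pays the larger of the second-highest bid and the reserve.
Bids ranked: 140 (Lumen) > 112 (Larkspur) > 111 (Arden) > 104 (Verdant) > 78 (Vantage) > 47 (Rook)
Lumen has the top bid at or above the reserve (€140).
max(second-highest €112, reserve €122) = €122.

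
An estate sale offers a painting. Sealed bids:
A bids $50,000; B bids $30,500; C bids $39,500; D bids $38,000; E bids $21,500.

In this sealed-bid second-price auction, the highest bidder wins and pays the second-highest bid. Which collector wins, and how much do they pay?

Sealed-bid second-price auction: the highest bidder wins and pays the second-highest bid.
Bids in order: 50,000 (A) > 39,500 (C) > 38,000 (D) > 30,500 (B) > 21,500 (E)
A wins with the highest bid; price is set by the runner-up at $39,500.

A pays $39,500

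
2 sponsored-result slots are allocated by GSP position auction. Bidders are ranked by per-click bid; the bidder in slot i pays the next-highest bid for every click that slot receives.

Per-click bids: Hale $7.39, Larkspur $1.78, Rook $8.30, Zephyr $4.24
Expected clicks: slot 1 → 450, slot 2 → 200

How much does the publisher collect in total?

Total revenue: $4173.50

Per-click bids in order: $8.30 (Rook) > $7.39 (Hale) > $4.24 (Zephyr) > …
Slot 1: Rook pays $7.39 × 450 = $3325.50
Slot 2: Hale pays $4.24 × 200 = $848.00
Total = $4173.50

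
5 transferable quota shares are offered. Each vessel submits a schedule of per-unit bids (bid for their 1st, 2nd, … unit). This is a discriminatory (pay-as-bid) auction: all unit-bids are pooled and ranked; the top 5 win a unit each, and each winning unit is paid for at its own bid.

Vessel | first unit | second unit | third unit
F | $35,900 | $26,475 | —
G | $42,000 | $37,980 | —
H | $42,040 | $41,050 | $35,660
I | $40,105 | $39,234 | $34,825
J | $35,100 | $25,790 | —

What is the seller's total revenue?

Total revenue: $204,429

All unit-bids, highest first — top 5: 42,040 (H-1), 42,000 (G-1), 41,050 (H-2), 40,105 (I-1), 39,234 (I-2)
Next rejected bid: $37,980 (not a price — pay-as-bid).
Each winning unit pays its own bid.
Revenue = 42,040 + 42,000 + 41,050 + 40,105 + 39,234 = $204,429.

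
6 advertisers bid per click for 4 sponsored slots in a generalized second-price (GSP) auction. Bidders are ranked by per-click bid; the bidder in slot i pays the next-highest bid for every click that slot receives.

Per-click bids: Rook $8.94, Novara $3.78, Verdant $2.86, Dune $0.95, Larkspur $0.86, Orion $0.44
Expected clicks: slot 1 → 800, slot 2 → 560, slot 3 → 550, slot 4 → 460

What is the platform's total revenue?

Ranked by bid: $8.94 (Rook) > $3.78 (Novara) > $2.86 (Verdant) > $0.95 (Dune) > $0.86 (Larkspur) > …
Slot 1: Rook pays $3.78 × 800 = $3024.00
Slot 2: Novara pays $2.86 × 560 = $1601.60
Slot 3: Verdant pays $0.95 × 550 = $522.50
Slot 4: Dune pays $0.86 × 460 = $395.60
Total = $5543.70

Total revenue: $5543.70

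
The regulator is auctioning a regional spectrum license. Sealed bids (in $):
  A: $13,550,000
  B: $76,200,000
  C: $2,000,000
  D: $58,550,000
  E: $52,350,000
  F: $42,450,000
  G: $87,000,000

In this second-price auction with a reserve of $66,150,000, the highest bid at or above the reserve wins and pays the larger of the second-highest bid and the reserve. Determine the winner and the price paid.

Rule: the highest bid at or above the reserve wins and pays the larger of the second-highest bid and the reserve.
Bids in order: 87,000,000 (G) > 76,200,000 (B) > 58,550,000 (D) > 52,350,000 (E) > 42,450,000 (F) > 13,550,000 (A) > …
Highest eligible bid: G at $87,000,000.
Second-highest bid $76,200,000 exceeds the reserve $66,150,000 → payment $76,200,000.

G pays $76,200,000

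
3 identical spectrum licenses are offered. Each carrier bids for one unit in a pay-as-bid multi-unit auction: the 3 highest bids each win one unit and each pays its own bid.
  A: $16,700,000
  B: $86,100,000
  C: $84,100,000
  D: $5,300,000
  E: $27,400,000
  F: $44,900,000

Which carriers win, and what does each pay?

B $86,100,000, C $84,100,000, F $44,900,000

Ordering the bids: 86,100,000 (B), 84,100,000 (C), 44,900,000 (F), 27,400,000 (E), 16,700,000 (A), …
Top 3: B, C, F.
Each winner pays its own bid: B $86,100,000, C $84,100,000, F $44,900,000.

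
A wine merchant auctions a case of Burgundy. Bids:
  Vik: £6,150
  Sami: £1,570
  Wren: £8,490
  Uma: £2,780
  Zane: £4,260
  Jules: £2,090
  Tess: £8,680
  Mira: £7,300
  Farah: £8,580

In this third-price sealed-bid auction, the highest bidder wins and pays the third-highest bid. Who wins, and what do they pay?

Tess pays £8,490

Sorting bids: 8,680 (Tess) > 8,580 (Farah) > 8,490 (Wren) > 7,300 (Mira) > 6,150 (Vik) > 4,260 (Zane) > …
Tess is highest; pays the third-highest bid, £8,490.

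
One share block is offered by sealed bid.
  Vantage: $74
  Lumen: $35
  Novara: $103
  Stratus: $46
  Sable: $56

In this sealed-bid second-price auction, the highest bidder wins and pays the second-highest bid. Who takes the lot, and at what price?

Bids in order: 103 (Novara) > 74 (Vantage) > 56 (Sable) > 46 (Stratus) > 35 (Lumen)
Second-price: Novara pays Vantage's bid of $74.

Novara pays $74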